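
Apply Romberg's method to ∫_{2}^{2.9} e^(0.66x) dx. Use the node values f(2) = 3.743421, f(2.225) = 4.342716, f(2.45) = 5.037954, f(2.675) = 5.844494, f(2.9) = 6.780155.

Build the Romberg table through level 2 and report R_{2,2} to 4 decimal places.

R_{0,0} (trapezoid, 1 panel, h=0.9000): 4.735609
R_{1,0} (trapezoid, 2 panels, h=0.4500): 4.634884
R_{2,0} (trapezoid, 4 panels, h=0.2250): 4.609564
R_{1,1} = 4.634884 + (4.634884 − 4.735609)/3 = 4.601309
R_{2,1} = 4.609564 + (4.609564 − 4.634884)/3 = 4.601124
R_{2,2} = 4.601124 + (4.601124 − 4.601309)/15 = 4.601112

4.6011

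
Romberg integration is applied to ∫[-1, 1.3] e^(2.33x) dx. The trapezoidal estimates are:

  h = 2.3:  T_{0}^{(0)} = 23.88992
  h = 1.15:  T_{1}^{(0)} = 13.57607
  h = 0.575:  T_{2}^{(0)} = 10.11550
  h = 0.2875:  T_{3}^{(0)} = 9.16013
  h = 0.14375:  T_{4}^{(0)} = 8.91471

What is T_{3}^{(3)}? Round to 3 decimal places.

T_{1}^{(1)} = 13.57607 + (13.57607 − 23.88992)/3 = 10.13812
T_{2}^{(1)} = 10.11550 + (10.11550 − 13.57607)/3 = 8.96198
T_{3}^{(1)} = 9.16013 + (9.16013 − 10.11550)/3 = 8.84167
T_{2}^{(2)} = 8.96198 + (8.96198 − 10.13812)/15 = 8.88357
T_{3}^{(2)} = 8.84167 + (8.84167 − 8.96198)/15 = 8.83365
T_{3}^{(3)} = 8.83365 + (8.83365 − 8.88357)/63 = 8.83286

8.833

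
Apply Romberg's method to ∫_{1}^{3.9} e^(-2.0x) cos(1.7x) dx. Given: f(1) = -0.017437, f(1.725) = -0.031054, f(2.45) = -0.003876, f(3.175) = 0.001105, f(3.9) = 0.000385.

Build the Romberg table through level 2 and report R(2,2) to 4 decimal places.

-0.0362

R(0,0) (trapezoid, 1 panel, h=2.9000): -0.024725
R(1,0) (trapezoid, 2 panels, h=1.4500): -0.017983
R(2,0) (trapezoid, 4 panels, h=0.7250): -0.030704
R(1,1) = -0.017983 + (-0.017983 − (-0.024725))/3 = -0.015736
R(2,1) = -0.030704 + (-0.030704 − (-0.017983))/3 = -0.034944
R(2,2) = -0.034944 + (-0.034944 − (-0.015736))/15 = -0.036225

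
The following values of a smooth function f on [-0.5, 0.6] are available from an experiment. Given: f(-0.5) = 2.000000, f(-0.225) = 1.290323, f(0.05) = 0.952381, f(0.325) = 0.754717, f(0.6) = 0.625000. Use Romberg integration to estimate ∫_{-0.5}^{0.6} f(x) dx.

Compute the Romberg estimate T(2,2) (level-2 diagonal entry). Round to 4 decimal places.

1.1641

T(0,0) (trapezoid, 1 panel, h=1.1000): 1.443750
T(1,0) (trapezoid, 2 panels, h=0.5500): 1.245685
T(2,0) (trapezoid, 4 panels, h=0.2750): 1.185228
T(1,1) = 1.245685 + (1.245685 − 1.443750)/3 = 1.179663
T(2,1) = 1.185228 + (1.185228 − 1.245685)/3 = 1.165076
T(2,2) = 1.165076 + (1.165076 − 1.179663)/15 = 1.164104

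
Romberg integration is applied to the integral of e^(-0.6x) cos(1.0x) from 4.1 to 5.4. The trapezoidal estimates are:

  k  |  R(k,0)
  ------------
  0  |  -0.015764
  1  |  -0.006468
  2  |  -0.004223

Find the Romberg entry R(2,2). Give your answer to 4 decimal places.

Richardson extrapolation on the trapezoidal column (denominator 4−1=3):
R(1,1) = -0.006468 + (-0.006468 − (-0.015764))/3 = -0.003369
R(2,1) = (4·(-0.004223) − (-0.006468)) / 3 = -0.003475
R(2,2) = -0.003475 + (-0.003475 − (-0.003369))/15 = -0.003482

-0.0035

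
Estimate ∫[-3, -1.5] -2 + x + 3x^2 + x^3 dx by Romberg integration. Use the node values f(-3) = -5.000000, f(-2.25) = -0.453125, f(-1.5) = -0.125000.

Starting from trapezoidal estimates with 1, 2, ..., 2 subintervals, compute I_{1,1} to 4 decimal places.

-1.7344

I_{0,0} (trapezoid, 1 panel, h=1.5000): -3.843750
I_{1,0} (trapezoid, 2 panels, h=0.7500): -2.261719
I_{1,1} = -2.261719 + (-2.261719 − (-3.843750))/3 = -1.734375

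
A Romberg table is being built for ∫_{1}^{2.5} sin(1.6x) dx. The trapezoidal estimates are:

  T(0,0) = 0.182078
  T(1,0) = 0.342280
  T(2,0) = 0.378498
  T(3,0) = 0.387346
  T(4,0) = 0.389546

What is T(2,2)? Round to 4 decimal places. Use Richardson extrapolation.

Richardson extrapolation on the trapezoidal column (denominator 4−1=3):
T(1,1) = 0.342280 + (0.342280 − 0.182078)/3 = 0.395681
T(2,1) = (4·0.378498 − 0.342280) / 3 = 0.390571
T(2,2) = (16·0.390571 − 0.395681) / 15 = 0.390230

0.3902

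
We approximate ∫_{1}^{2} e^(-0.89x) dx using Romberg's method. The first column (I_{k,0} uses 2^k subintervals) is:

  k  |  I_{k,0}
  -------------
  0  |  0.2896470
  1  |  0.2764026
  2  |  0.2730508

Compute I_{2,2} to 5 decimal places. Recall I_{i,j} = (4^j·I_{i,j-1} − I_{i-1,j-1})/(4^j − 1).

I_{1,1} = 0.2764026 + (0.2764026 − 0.2896470)/3 = 0.2719878
I_{2,1} = (4·0.2730508 − 0.2764026) / 3 = 0.2719335
I_{2,2} = (16·0.2719335 − 0.2719878) / 15 = 0.2719299

0.27193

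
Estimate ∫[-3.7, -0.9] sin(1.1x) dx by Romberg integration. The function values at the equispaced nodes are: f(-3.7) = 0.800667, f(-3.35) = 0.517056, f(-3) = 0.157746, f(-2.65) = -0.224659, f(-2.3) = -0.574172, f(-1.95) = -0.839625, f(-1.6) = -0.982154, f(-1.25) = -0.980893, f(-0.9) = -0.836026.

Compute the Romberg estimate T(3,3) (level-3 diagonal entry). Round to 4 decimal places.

T(0,0) (trapezoid, 1 panel, h=2.8000): -0.049503
T(1,0) (trapezoid, 2 panels, h=1.4000): -0.828592
T(2,0) (trapezoid, 4 panels, h=0.7000): -0.991382
T(3,0) (trapezoid, 8 panels, h=0.3500): -1.030533
T(1,1) = -0.828592 + (-0.828592 − (-0.049503))/3 = -1.088288
T(2,1) = -0.991382 + (-0.991382 − (-0.828592))/3 = -1.045645
T(3,1) = -1.030533 + (-1.030533 − (-0.991382))/3 = -1.043583
T(2,2) = -1.045645 + (-1.045645 − (-1.088288))/15 = -1.042802
T(3,2) = -1.043583 + (-1.043583 − (-1.045645))/15 = -1.043446
T(3,3) = -1.043446 + (-1.043446 − (-1.042802))/63 = -1.043456

-1.0435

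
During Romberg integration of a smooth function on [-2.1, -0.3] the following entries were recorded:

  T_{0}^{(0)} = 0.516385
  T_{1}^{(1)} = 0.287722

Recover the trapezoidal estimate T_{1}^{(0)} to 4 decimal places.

From T_{1}^{(1)} = (4·T_{1}^{(0)} − T_{0}^{(0)})/3, solve for T_{1}^{(0)}:
4·T_{1}^{(0)} = 3·0.287722 + 0.516385 = 1.379551
T_{1}^{(0)} = 0.344888

0.3449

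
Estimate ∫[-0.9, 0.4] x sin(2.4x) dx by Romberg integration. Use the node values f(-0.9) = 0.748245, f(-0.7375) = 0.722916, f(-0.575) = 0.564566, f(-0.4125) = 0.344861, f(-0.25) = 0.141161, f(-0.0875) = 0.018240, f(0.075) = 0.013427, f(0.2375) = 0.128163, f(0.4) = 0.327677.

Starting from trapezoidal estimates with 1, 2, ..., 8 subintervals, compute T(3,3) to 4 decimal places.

T(0,0) (trapezoid, 1 panel, h=1.3000): 0.699349
T(1,0) (trapezoid, 2 panels, h=0.6500): 0.441429
T(2,0) (trapezoid, 4 panels, h=0.3250): 0.408562
T(3,0) (trapezoid, 8 panels, h=0.1625): 0.401585
T(1,1) = 0.441429 + (0.441429 − 0.699349)/3 = 0.355456
T(2,1) = 0.408562 + (0.408562 − 0.441429)/3 = 0.397606
T(3,1) = 0.401585 + (0.401585 − 0.408562)/3 = 0.399259
T(2,2) = 0.397606 + (0.397606 − 0.355456)/15 = 0.400416
T(3,2) = 0.399259 + (0.399259 − 0.397606)/15 = 0.399369
T(3,3) = 0.399369 + (0.399369 − 0.400416)/63 = 0.399352

0.3994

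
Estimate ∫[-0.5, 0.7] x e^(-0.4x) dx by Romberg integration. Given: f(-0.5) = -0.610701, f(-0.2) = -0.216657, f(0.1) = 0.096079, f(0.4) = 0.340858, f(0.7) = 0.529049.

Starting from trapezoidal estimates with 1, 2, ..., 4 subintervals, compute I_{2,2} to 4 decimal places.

I_{0,0} (trapezoid, 1 panel, h=1.2000): -0.048991
I_{1,0} (trapezoid, 2 panels, h=0.6000): 0.033152
I_{2,0} (trapezoid, 4 panels, h=0.3000): 0.053836
I_{1,1} = 0.033152 + (0.033152 − (-0.048991))/3 = 0.060533
I_{2,1} = 0.053836 + (0.053836 − 0.033152)/3 = 0.060731
I_{2,2} = 0.060731 + (0.060731 − 0.060533)/15 = 0.060744

0.0607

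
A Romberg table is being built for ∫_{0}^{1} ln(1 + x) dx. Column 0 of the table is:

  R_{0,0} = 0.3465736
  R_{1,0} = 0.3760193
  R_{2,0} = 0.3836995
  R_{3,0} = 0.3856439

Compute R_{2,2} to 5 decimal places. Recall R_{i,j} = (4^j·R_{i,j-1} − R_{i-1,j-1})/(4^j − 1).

0.38629

R_{1,1} = 0.3760193 + (0.3760193 − 0.3465736)/3 = 0.3858345
R_{2,1} = 0.3836995 + (0.3836995 − 0.3760193)/3 = 0.3862596
R_{2,2} = (16·0.3862596 − 0.3858345) / 15 = 0.3862879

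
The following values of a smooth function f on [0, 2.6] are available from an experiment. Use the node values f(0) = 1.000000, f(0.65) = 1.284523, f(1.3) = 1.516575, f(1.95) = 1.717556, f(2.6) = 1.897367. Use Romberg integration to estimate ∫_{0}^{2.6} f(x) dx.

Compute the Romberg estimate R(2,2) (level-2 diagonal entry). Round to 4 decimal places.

3.8869

R(0,0) (trapezoid, 1 panel, h=2.6000): 3.766577
R(1,0) (trapezoid, 2 panels, h=1.3000): 3.854836
R(2,0) (trapezoid, 4 panels, h=0.6500): 3.878769
R(1,1) = 3.854836 + (3.854836 − 3.766577)/3 = 3.884256
R(2,1) = 3.878769 + (3.878769 − 3.854836)/3 = 3.886747
R(2,2) = 3.886747 + (3.886747 − 3.884256)/15 = 3.886913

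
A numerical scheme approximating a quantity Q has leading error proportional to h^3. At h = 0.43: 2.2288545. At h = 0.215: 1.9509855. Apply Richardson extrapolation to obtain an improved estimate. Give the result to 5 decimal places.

1.91129

The leading error scales as h^3; refining by a factor of 2 reduces it by 2^3 = 8.
Extrapolated value = (8·A(h/2) − A(h)) / (8 − 1)
= (8·1.9509855 − 2.2288545) / 7
= 13.3790295 / 7 = 1.9112899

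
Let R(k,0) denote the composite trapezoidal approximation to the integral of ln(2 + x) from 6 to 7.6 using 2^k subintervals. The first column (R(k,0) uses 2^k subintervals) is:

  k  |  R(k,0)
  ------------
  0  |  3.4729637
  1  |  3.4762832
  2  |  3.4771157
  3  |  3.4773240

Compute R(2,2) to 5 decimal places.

R(1,1) = 3.4762832 + (3.4762832 − 3.4729637)/3 = 3.4773897
R(2,1) = 3.4771157 + (3.4771157 − 3.4762832)/3 = 3.4773932
R(2,2) = 3.4773932 + (3.4773932 − 3.4773897)/15 = 3.4773934

3.47739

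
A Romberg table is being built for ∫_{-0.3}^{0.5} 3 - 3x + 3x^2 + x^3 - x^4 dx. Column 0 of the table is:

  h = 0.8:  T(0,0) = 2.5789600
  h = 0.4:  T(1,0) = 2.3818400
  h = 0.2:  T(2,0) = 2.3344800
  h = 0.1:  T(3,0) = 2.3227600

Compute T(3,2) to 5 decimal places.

2.31886

T(2,1) = (4·2.3344800 − 2.3818400) / 3 = 2.3186933
T(3,1) = (4·2.3227600 − 2.3344800) / 3 = 2.3188533
T(3,2) = 2.3188533 + (2.3188533 − 2.3186933)/15 = 2.3188640
(Column j=1 coincides with Simpson's rule on the same nodes.)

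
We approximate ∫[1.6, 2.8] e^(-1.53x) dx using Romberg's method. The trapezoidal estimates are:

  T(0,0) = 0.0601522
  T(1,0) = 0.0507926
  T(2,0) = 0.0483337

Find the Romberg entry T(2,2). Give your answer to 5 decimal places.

0.04750

Richardson extrapolation on the trapezoidal column (denominator 4−1=3):
T(1,1) = (4·0.0507926 − 0.0601522) / 3 = 0.0476727
T(2,1) = (4·0.0483337 − 0.0507926) / 3 = 0.0475141
T(2,2) = (16·0.0475141 − 0.0476727) / 15 = 0.0475035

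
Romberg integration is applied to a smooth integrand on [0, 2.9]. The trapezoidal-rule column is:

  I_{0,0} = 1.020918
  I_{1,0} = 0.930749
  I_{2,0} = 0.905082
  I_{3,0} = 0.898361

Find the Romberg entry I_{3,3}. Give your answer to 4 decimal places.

0.8961

I_{1,1} = (4·0.930749 − 1.020918) / 3 = 0.900693
I_{2,1} = 0.905082 + (0.905082 − 0.930749)/3 = 0.896526
I_{3,1} = (4·0.898361 − 0.905082) / 3 = 0.896121
I_{2,2} = 0.896526 + (0.896526 − 0.900693)/15 = 0.896248
I_{3,2} = (16·0.896121 − 0.896526) / 15 = 0.896094
I_{3,3} = 0.896094 + (0.896094 − 0.896248)/63 = 0.896092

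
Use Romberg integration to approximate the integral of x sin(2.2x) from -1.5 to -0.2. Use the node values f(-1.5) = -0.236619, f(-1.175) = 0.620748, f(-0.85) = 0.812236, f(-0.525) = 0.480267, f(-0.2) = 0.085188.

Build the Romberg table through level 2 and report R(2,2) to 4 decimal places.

0.6344

R(0,0) (trapezoid, 1 panel, h=1.3000): -0.098430
R(1,0) (trapezoid, 2 panels, h=0.6500): 0.478738
R(2,0) (trapezoid, 4 panels, h=0.3250): 0.597199
R(1,1) = 0.478738 + (0.478738 − (-0.098430))/3 = 0.671127
R(2,1) = 0.597199 + (0.597199 − 0.478738)/3 = 0.636686
R(2,2) = 0.636686 + (0.636686 − 0.671127)/15 = 0.634390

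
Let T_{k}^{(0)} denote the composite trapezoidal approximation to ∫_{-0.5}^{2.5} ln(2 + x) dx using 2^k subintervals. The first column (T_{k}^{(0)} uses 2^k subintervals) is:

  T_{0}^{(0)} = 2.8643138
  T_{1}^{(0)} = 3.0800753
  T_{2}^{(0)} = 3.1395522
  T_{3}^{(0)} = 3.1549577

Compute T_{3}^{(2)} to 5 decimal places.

T_{2}^{(1)} = (4·3.1395522 − 3.0800753) / 3 = 3.1593778
T_{3}^{(1)} = (4·3.1549577 − 3.1395522) / 3 = 3.1600929
T_{3}^{(2)} = (16·3.1600929 − 3.1593778) / 15 = 3.1601406

3.16014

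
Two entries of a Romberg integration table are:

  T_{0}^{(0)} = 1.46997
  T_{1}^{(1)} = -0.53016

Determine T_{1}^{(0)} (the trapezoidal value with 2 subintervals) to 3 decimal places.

From T_{1}^{(1)} = (4·T_{1}^{(0)} − T_{0}^{(0)})/3, solve for T_{1}^{(0)}:
4·T_{1}^{(0)} = 3·(-0.53016) + 1.46997 = -0.12051
T_{1}^{(0)} = -0.03013

-0.030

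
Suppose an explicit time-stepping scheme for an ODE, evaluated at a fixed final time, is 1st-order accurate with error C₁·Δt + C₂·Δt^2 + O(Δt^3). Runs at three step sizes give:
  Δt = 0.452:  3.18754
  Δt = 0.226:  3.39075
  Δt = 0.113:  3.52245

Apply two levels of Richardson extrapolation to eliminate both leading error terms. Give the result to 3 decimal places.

3.674

First eliminate the Δt term (factor 2^1 = 2):
  B₁ = (2·3.39075 − 3.18754)/1 = 3.59396
  B₂ = (2·3.52245 − 3.39075)/1 = 3.65415
Then eliminate the Δt^2 term (factor 2^2 = 4):
  (4·3.65415 − 3.59396)/3 = 3.67421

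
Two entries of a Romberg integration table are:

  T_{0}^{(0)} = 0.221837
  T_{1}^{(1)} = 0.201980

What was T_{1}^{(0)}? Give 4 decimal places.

0.2069

From T_{1}^{(1)} = (4·T_{1}^{(0)} − T_{0}^{(0)})/3, solve for T_{1}^{(0)}:
4·T_{1}^{(0)} = 3·0.201980 + 0.221837 = 0.827777
T_{1}^{(0)} = 0.206944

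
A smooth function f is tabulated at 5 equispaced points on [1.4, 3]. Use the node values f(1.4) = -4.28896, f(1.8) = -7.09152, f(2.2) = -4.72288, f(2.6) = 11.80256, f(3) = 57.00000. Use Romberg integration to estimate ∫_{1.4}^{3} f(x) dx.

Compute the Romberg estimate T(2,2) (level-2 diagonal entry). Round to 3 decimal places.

T(0,0) (trapezoid, 1 panel, h=1.6000): 42.16883
T(1,0) (trapezoid, 2 panels, h=0.8000): 17.30611
T(2,0) (trapezoid, 4 panels, h=0.4000): 10.53747
T(1,1) = 17.30611 + (17.30611 − 42.16883)/3 = 9.01854
T(2,1) = 10.53747 + (10.53747 − 17.30611)/3 = 8.28126
T(2,2) = 8.28126 + (8.28126 − 9.01854)/15 = 8.23211

8.232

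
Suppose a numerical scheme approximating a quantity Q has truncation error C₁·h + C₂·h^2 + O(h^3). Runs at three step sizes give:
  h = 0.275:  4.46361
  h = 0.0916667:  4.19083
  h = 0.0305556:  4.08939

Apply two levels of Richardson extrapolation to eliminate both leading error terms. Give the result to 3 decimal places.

First eliminate the h term (factor 3^1 = 3):
  B₁ = (3·4.19083 − 4.46361)/2 = 4.05444
  B₂ = (3·4.08939 − 4.19083)/2 = 4.03867
Then eliminate the h^2 term (factor 3^2 = 9):
  (9·4.03867 − 4.05444)/8 = 4.03670

4.037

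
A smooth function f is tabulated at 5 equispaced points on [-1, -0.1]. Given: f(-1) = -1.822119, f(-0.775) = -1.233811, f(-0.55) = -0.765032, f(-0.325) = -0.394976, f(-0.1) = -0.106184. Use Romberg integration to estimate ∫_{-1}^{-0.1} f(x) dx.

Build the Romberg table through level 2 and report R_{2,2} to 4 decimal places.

R_{0,0} (trapezoid, 1 panel, h=0.9000): -0.867736
R_{1,0} (trapezoid, 2 panels, h=0.4500): -0.778133
R_{2,0} (trapezoid, 4 panels, h=0.2250): -0.755543
R_{1,1} = -0.778133 + (-0.778133 − (-0.867736))/3 = -0.748265
R_{2,1} = -0.755543 + (-0.755543 − (-0.778133))/3 = -0.748013
R_{2,2} = -0.748013 + (-0.748013 − (-0.748265))/15 = -0.747996

-0.7480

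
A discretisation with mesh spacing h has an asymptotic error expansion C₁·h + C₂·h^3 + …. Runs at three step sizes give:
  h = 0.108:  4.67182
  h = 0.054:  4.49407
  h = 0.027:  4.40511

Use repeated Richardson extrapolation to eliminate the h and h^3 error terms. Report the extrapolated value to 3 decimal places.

4.316

First eliminate the h term (factor 2^1 = 2):
  B₁ = (2·4.49407 − 4.67182)/1 = 4.31632
  B₂ = (2·4.40511 − 4.49407)/1 = 4.31615
Then eliminate the h^3 term (factor 2^3 = 8):
  (8·4.31615 − 4.31632)/7 = 4.31613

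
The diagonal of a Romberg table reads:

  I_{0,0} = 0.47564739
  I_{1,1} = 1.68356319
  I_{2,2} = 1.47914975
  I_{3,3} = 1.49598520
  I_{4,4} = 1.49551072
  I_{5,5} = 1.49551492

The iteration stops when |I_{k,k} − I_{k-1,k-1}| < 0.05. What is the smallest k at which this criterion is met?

|I_{1,1} − I_{0,0}| = 1.20791580 ≥ 0.05
|I_{2,2} − I_{1,1}| = 0.20441344 ≥ 0.05
|I_{3,3} − I_{2,2}| = 0.01683545 < 0.05

k = 3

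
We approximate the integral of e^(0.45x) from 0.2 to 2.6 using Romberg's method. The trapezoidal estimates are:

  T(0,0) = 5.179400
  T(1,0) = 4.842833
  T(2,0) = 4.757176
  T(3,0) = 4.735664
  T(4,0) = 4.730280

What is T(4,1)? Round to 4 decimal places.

Richardson extrapolation on the trapezoidal column (denominator 4−1=3):
T(4,1) = 4.730280 + (4.730280 − 4.735664)/3 = 4.728485

4.7285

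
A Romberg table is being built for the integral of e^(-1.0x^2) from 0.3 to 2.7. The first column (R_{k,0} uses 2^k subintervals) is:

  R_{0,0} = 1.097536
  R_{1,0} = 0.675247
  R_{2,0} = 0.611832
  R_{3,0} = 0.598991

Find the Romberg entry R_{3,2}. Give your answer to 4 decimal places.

R_{2,1} = (4·0.611832 − 0.675247) / 3 = 0.590694
R_{3,1} = (4·0.598991 − 0.611832) / 3 = 0.594711
R_{3,2} = (16·0.594711 − 0.590694) / 15 = 0.594979

0.5950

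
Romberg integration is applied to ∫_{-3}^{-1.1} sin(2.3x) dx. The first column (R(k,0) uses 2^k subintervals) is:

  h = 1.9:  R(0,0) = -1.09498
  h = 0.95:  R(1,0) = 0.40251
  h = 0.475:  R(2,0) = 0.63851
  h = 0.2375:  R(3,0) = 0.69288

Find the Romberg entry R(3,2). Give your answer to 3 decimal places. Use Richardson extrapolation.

Richardson extrapolation on the trapezoidal column (denominator 4−1=3):
R(2,1) = 0.63851 + (0.63851 − 0.40251)/3 = 0.71718
R(3,1) = 0.69288 + (0.69288 − 0.63851)/3 = 0.71100
R(3,2) = 0.71100 + (0.71100 − 0.71718)/15 = 0.71059

0.711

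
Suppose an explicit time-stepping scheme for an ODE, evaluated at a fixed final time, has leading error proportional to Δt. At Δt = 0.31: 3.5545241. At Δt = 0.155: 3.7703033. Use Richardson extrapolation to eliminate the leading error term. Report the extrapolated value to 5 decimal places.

3.98608

Extrapolated value = (2·A(Δt/2) − A(Δt)) / (2 − 1)
= (2·3.7703033 − 3.5545241) / 1
= 3.9860825 / 1 = 3.9860825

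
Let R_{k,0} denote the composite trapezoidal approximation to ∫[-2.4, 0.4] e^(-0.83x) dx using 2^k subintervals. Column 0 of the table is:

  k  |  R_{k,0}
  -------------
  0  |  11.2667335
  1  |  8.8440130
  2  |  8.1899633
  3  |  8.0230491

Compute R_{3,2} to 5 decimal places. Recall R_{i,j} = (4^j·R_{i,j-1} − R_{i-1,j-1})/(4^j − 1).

Richardson extrapolation on the trapezoidal column (denominator 4−1=3):
R_{2,1} = 8.1899633 + (8.1899633 − 8.8440130)/3 = 7.9719467
R_{3,1} = 8.0230491 + (8.0230491 − 8.1899633)/3 = 7.9674110
R_{3,2} = 7.9674110 + (7.9674110 − 7.9719467)/15 = 7.9671086

7.96711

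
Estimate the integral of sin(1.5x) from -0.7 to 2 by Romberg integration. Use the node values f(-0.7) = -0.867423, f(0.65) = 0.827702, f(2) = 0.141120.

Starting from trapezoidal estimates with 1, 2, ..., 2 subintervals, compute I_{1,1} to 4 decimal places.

I_{0,0} (trapezoid, 1 panel, h=2.7000): -0.980509
I_{1,0} (trapezoid, 2 panels, h=1.3500): 0.627143
I_{1,1} = 0.627143 + (0.627143 − (-0.980509))/3 = 1.163027

1.1630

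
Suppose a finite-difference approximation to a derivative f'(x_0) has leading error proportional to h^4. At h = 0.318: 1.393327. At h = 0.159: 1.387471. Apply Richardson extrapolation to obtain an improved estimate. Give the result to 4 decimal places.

The leading error scales as h^4; refining by a factor of 2 reduces it by 2^4 = 16.
Extrapolated value = (16·A(h/2) − A(h)) / (16 − 1)
= (16·1.387471 − 1.393327) / 15
= 20.806209 / 15 = 1.387081

1.3871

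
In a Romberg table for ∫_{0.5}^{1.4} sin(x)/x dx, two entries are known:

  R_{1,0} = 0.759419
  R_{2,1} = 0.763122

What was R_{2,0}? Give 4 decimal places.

From R_{2,1} = (4·R_{2,0} − R_{1,0})/3, solve for R_{2,0}:
4·R_{2,0} = 3·0.763122 + 0.759419 = 3.048785
R_{2,0} = 0.762196

0.7622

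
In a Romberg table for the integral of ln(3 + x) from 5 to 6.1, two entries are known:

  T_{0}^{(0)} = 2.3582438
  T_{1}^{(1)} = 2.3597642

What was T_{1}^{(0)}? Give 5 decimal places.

2.35938

From T_{1}^{(1)} = (4·T_{1}^{(0)} − T_{0}^{(0)})/3, solve for T_{1}^{(0)}:
4·T_{1}^{(0)} = 3·2.3597642 + 2.3582438 = 9.4375364
T_{1}^{(0)} = 2.3593841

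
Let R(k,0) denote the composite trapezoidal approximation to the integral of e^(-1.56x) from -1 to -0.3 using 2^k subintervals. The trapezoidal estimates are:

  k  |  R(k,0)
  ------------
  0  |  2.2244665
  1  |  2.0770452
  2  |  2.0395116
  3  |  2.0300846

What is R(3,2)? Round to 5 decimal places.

2.02694

Richardson extrapolation on the trapezoidal column (denominator 4−1=3):
R(2,1) = 2.0395116 + (2.0395116 − 2.0770452)/3 = 2.0270004
R(3,1) = (4·2.0300846 − 2.0395116) / 3 = 2.0269423
R(3,2) = 2.0269423 + (2.0269423 − 2.0270004)/15 = 2.0269384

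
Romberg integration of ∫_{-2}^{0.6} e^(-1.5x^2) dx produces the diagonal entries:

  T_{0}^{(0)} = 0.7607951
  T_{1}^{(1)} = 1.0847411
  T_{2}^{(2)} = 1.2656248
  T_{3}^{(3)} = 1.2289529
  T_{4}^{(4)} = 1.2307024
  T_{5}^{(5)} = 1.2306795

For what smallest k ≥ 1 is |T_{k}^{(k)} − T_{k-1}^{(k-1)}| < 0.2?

k = 2

|T_{1}^{(1)} − T_{0}^{(0)}| = 0.3239460 ≥ 0.2
|T_{2}^{(2)} − T_{1}^{(1)}| = 0.1808837 < 0.2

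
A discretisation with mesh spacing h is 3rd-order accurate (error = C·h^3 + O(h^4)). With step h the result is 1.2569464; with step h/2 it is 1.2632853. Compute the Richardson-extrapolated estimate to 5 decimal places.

The leading error scales as h^3; refining by a factor of 2 reduces it by 2^3 = 8.
Extrapolated value = (8·A(h/2) − A(h)) / (8 − 1)
= (8·1.2632853 − 1.2569464) / 7
= 8.8493360 / 7 = 1.2641909

1.26419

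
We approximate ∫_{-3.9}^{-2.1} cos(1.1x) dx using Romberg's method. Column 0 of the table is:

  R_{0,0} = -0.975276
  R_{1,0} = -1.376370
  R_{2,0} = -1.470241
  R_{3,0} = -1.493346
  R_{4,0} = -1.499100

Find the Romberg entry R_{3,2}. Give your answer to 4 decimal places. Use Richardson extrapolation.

R_{2,1} = (4·(-1.470241) − (-1.376370)) / 3 = -1.501531
R_{3,1} = (4·(-1.493346) − (-1.470241)) / 3 = -1.501048
R_{3,2} = (16·(-1.501048) − (-1.501531)) / 15 = -1.501016

-1.5010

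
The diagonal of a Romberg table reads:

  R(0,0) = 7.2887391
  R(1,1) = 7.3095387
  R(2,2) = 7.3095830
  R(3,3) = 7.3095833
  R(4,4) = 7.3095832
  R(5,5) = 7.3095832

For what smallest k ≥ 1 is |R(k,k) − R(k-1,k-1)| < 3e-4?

k = 2

|R(1,1) − R(0,0)| = 0.0207996 ≥ 3e-4
|R(2,2) − R(1,1)| = 0.0000443 < 3e-4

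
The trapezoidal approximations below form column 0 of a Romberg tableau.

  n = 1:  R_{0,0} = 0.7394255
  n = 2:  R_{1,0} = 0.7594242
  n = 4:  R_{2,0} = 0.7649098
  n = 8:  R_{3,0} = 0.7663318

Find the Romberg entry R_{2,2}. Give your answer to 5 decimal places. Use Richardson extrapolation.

R_{1,1} = 0.7594242 + (0.7594242 − 0.7394255)/3 = 0.7660904
R_{2,1} = 0.7649098 + (0.7649098 − 0.7594242)/3 = 0.7667383
R_{2,2} = (16·0.7667383 − 0.7660904) / 15 = 0.7667815

0.76678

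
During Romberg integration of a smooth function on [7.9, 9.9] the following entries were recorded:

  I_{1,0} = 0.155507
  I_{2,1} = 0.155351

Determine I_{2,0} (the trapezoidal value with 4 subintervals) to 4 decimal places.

0.1554

From I_{2,1} = (4·I_{2,0} − I_{1,0})/3, solve for I_{2,0}:
4·I_{2,0} = 3·0.155351 + 0.155507 = 0.621560
I_{2,0} = 0.155390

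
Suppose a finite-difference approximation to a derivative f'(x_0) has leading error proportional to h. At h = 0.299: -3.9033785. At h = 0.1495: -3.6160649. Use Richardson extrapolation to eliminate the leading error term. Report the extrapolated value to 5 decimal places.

-3.32875

The leading error scales as h; refining by a factor of 2 reduces it by 2^1 = 2.
Extrapolated value = (2·A(h/2) − A(h)) / (2 − 1)
= (2·(-3.6160649) − (-3.9033785)) / 1
= -3.3287513 / 1 = -3.3287513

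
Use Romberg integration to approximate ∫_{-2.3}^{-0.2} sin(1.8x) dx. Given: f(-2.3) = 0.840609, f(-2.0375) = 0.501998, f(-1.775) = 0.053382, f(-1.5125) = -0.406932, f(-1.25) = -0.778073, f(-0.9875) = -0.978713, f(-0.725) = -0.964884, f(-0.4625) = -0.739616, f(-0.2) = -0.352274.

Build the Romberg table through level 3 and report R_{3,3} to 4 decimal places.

-0.8209

R_{0,0} (trapezoid, 1 panel, h=2.1000): 0.512752
R_{1,0} (trapezoid, 2 panels, h=1.0500): -0.560601
R_{2,0} (trapezoid, 4 panels, h=0.5250): -0.758839
R_{3,0} (trapezoid, 8 panels, h=0.2625): -0.805526
R_{1,1} = -0.560601 + (-0.560601 − 0.512752)/3 = -0.918385
R_{2,1} = -0.758839 + (-0.758839 − (-0.560601))/3 = -0.824918
R_{3,1} = -0.805526 + (-0.805526 − (-0.758839))/3 = -0.821088
R_{2,2} = -0.824918 + (-0.824918 − (-0.918385))/15 = -0.818687
R_{3,2} = -0.821088 + (-0.821088 − (-0.824918))/15 = -0.820833
R_{3,3} = -0.820833 + (-0.820833 − (-0.818687))/63 = -0.820867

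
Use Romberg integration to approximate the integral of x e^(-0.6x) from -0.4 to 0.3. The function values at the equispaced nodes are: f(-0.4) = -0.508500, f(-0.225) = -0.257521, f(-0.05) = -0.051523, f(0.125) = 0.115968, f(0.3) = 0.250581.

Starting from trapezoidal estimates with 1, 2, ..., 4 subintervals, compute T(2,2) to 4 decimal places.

T(0,0) (trapezoid, 1 panel, h=0.7000): -0.090272
T(1,0) (trapezoid, 2 panels, h=0.3500): -0.063169
T(2,0) (trapezoid, 4 panels, h=0.1750): -0.056356
T(1,1) = -0.063169 + (-0.063169 − (-0.090272))/3 = -0.054135
T(2,1) = -0.056356 + (-0.056356 − (-0.063169))/3 = -0.054085
T(2,2) = -0.054085 + (-0.054085 − (-0.054135))/15 = -0.054082

-0.0541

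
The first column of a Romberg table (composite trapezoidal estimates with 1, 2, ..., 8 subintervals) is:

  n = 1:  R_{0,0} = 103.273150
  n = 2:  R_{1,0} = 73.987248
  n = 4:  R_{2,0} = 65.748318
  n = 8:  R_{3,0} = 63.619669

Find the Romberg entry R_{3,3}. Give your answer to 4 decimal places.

Richardson extrapolation on the trapezoidal column (denominator 4−1=3):
R_{1,1} = (4·73.987248 − 103.273150) / 3 = 64.225281
R_{2,1} = (4·65.748318 − 73.987248) / 3 = 63.002008
R_{3,1} = (4·63.619669 − 65.748318) / 3 = 62.910119
R_{2,2} = 63.002008 + (63.002008 − 64.225281)/15 = 62.920456
R_{3,2} = 62.910119 + (62.910119 − 63.002008)/15 = 62.903993
R_{3,3} = (64·62.903993 − 62.920456) / 63 = 62.903732
(Column j=1 coincides with Simpson's rule on the same nodes.)

62.9037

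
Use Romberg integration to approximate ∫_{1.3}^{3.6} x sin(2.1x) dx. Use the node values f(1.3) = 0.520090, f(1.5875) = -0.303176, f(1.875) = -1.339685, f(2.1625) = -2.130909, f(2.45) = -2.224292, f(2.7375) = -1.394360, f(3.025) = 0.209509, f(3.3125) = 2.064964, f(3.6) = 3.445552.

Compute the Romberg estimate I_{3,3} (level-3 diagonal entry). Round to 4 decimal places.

I_{0,0} (trapezoid, 1 panel, h=2.3000): 4.560488
I_{1,0} (trapezoid, 2 panels, h=1.1500): -0.277692
I_{2,0} (trapezoid, 4 panels, h=0.5750): -0.788697
I_{3,0} (trapezoid, 8 panels, h=0.2875): -0.901349
I_{1,1} = -0.277692 + (-0.277692 − 4.560488)/3 = -1.890419
I_{2,1} = -0.788697 + (-0.788697 − (-0.277692))/3 = -0.959032
I_{3,1} = -0.901349 + (-0.901349 − (-0.788697))/3 = -0.938900
I_{2,2} = -0.959032 + (-0.959032 − (-1.890419))/15 = -0.896940
I_{3,2} = -0.938900 + (-0.938900 − (-0.959032))/15 = -0.937558
I_{3,3} = -0.937558 + (-0.937558 − (-0.896940))/63 = -0.938203

-0.9382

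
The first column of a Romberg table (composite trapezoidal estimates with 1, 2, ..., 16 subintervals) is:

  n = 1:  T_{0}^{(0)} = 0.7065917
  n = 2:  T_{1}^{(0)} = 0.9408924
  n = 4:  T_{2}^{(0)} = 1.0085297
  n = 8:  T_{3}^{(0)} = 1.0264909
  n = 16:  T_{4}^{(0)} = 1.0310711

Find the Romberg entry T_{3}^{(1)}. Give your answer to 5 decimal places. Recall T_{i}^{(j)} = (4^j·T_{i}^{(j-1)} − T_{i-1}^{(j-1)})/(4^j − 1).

Richardson extrapolation on the trapezoidal column (denominator 4−1=3):
T_{3}^{(1)} = (4·1.0264909 − 1.0085297) / 3 = 1.0324780

1.03248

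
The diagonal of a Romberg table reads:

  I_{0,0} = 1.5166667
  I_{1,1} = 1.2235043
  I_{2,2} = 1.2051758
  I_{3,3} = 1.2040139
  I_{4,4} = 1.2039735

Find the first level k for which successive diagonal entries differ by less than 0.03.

|I_{1,1} − I_{0,0}| = 0.2931624 ≥ 0.03
|I_{2,2} − I_{1,1}| = 0.0183285 < 0.03

k = 2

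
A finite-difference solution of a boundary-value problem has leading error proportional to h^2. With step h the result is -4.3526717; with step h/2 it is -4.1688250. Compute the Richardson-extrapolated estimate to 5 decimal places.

Extrapolated value = (4·A(h/2) − A(h)) / (4 − 1)
= (4·(-4.1688250) − (-4.3526717)) / 3
= -12.3226283 / 3 = -4.1075428

-4.10754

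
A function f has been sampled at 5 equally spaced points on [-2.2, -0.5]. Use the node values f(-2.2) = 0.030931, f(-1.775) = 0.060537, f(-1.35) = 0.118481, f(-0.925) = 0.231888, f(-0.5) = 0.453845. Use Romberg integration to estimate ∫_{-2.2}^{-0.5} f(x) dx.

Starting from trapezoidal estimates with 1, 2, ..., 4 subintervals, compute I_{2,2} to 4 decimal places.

I_{0,0} (trapezoid, 1 panel, h=1.7000): 0.412060
I_{1,0} (trapezoid, 2 panels, h=0.8500): 0.306739
I_{2,0} (trapezoid, 4 panels, h=0.4250): 0.277650
I_{1,1} = 0.306739 + (0.306739 − 0.412060)/3 = 0.271632
I_{2,1} = 0.277650 + (0.277650 − 0.306739)/3 = 0.267954
I_{2,2} = 0.267954 + (0.267954 − 0.271632)/15 = 0.267709

0.2677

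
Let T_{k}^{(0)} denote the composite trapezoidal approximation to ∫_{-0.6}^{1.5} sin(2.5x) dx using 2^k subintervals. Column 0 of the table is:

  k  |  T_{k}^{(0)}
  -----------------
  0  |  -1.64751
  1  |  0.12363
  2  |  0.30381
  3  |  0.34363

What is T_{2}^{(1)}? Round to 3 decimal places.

T_{2}^{(1)} = (4·0.30381 − 0.12363) / 3 = 0.36387
(Column j=1 coincides with Simpson's rule on the same nodes.)

0.364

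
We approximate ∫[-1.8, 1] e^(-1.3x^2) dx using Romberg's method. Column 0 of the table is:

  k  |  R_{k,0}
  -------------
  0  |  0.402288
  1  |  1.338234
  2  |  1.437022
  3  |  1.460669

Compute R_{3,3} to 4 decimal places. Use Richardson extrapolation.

Richardson extrapolation on the trapezoidal column (denominator 4−1=3):
R_{1,1} = 1.338234 + (1.338234 − 0.402288)/3 = 1.650216
R_{2,1} = 1.437022 + (1.437022 − 1.338234)/3 = 1.469951
R_{3,1} = (4·1.460669 − 1.437022) / 3 = 1.468551
R_{2,2} = (16·1.469951 − 1.650216) / 15 = 1.457933
R_{3,2} = (16·1.468551 − 1.469951) / 15 = 1.468458
R_{3,3} = 1.468458 + (1.468458 − 1.457933)/63 = 1.468625

1.4686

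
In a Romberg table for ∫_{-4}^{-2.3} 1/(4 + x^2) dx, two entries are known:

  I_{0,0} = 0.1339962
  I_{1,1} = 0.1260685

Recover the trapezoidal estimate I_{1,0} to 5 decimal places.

0.12805

From I_{1,1} = (4·I_{1,0} − I_{0,0})/3, solve for I_{1,0}:
4·I_{1,0} = 3·0.1260685 + 0.1339962 = 0.5122017
I_{1,0} = 0.1280504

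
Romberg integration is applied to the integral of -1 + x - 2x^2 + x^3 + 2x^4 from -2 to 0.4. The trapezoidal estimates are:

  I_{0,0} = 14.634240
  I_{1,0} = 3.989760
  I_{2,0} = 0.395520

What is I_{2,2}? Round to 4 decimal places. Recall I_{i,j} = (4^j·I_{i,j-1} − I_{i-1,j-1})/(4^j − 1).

-0.8855

Richardson extrapolation on the trapezoidal column (denominator 4−1=3):
I_{1,1} = 3.989760 + (3.989760 − 14.634240)/3 = 0.441600
I_{2,1} = 0.395520 + (0.395520 − 3.989760)/3 = -0.802560
I_{2,2} = -0.802560 + (-0.802560 − 0.441600)/15 = -0.885504
(Column j=1 coincides with Simpson's rule on the same nodes.)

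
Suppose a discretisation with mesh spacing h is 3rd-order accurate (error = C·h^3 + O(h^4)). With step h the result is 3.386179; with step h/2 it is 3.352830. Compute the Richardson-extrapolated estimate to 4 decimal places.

3.3481

The leading error scales as h^3; refining by a factor of 2 reduces it by 2^3 = 8.
Extrapolated value = (8·A(h/2) − A(h)) / (8 − 1)
= (8·3.352830 − 3.386179) / 7
= 23.436461 / 7 = 3.348066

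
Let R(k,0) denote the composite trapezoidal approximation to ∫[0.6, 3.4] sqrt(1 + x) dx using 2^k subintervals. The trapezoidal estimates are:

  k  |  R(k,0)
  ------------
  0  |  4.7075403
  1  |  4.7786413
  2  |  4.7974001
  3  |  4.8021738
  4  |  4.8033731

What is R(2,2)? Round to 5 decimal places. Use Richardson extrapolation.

Richardson extrapolation on the trapezoidal column (denominator 4−1=3):
R(1,1) = 4.7786413 + (4.7786413 − 4.7075403)/3 = 4.8023416
R(2,1) = 4.7974001 + (4.7974001 − 4.7786413)/3 = 4.8036530
R(2,2) = 4.8036530 + (4.8036530 − 4.8023416)/15 = 4.8037404

4.80374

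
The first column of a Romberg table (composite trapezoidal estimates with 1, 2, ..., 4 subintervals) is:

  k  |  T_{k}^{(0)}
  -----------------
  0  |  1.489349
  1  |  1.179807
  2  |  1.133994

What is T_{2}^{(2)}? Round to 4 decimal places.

Richardson extrapolation on the trapezoidal column (denominator 4−1=3):
T_{1}^{(1)} = (4·1.179807 − 1.489349) / 3 = 1.076626
T_{2}^{(1)} = 1.133994 + (1.133994 − 1.179807)/3 = 1.118723
T_{2}^{(2)} = 1.118723 + (1.118723 − 1.076626)/15 = 1.121529

1.1215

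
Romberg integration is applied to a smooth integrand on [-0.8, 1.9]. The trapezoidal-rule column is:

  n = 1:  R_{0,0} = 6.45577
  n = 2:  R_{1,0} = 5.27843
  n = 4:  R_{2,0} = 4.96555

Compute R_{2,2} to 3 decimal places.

Richardson extrapolation on the trapezoidal column (denominator 4−1=3):
R_{1,1} = (4·5.27843 − 6.45577) / 3 = 4.88598
R_{2,1} = 4.96555 + (4.96555 − 5.27843)/3 = 4.86126
R_{2,2} = (16·4.86126 − 4.88598) / 15 = 4.85961

4.860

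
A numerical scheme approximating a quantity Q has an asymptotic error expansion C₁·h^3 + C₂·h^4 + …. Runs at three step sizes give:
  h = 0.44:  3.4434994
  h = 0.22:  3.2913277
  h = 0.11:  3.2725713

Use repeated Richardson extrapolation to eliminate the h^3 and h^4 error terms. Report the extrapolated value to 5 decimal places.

First eliminate the h^3 term (factor 2^3 = 8):
  B₁ = (8·3.2913277 − 3.4434994)/7 = 3.2695889
  B₂ = (8·3.2725713 − 3.2913277)/7 = 3.2698918
Then eliminate the h^4 term (factor 2^4 = 16):
  (16·3.2698918 − 3.2695889)/15 = 3.2699120

3.26991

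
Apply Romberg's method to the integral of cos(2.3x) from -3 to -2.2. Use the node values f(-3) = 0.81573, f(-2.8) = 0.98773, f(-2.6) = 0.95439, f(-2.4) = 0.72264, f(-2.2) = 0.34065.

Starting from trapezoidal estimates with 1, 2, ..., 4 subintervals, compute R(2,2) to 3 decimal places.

0.660

R(0,0) (trapezoid, 1 panel, h=0.8000): 0.46255
R(1,0) (trapezoid, 2 panels, h=0.4000): 0.61303
R(2,0) (trapezoid, 4 panels, h=0.2000): 0.64859
R(1,1) = 0.61303 + (0.61303 − 0.46255)/3 = 0.66319
R(2,1) = 0.64859 + (0.64859 − 0.61303)/3 = 0.66044
R(2,2) = 0.66044 + (0.66044 − 0.66319)/15 = 0.66026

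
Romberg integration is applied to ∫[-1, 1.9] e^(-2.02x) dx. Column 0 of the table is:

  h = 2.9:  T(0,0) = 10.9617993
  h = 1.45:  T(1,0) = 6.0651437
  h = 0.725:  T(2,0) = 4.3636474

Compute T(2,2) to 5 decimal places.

Richardson extrapolation on the trapezoidal column (denominator 4−1=3):
T(1,1) = (4·6.0651437 − 10.9617993) / 3 = 4.4329252
T(2,1) = 4.3636474 + (4.3636474 − 6.0651437)/3 = 3.7964820
T(2,2) = 3.7964820 + (3.7964820 − 4.4329252)/15 = 3.7540525
(Column j=1 coincides with Simpson's rule on the same nodes.)

3.75405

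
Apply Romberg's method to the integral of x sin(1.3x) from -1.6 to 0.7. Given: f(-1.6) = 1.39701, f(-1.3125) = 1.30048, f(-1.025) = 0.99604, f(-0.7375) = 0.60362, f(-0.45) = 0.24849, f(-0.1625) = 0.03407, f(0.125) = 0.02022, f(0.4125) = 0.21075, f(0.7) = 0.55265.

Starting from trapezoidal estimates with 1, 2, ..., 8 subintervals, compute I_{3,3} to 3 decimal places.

I_{0,0} (trapezoid, 1 panel, h=2.3000): 2.24211
I_{1,0} (trapezoid, 2 panels, h=1.1500): 1.40682
I_{2,0} (trapezoid, 4 panels, h=0.5750): 1.28776
I_{3,0} (trapezoid, 8 panels, h=0.2875): 1.26169
I_{1,1} = 1.40682 + (1.40682 − 2.24211)/3 = 1.12839
I_{2,1} = 1.28776 + (1.28776 − 1.40682)/3 = 1.24807
I_{3,1} = 1.26169 + (1.26169 − 1.28776)/3 = 1.25300
I_{2,2} = 1.24807 + (1.24807 − 1.12839)/15 = 1.25605
I_{3,2} = 1.25300 + (1.25300 − 1.24807)/15 = 1.25333
I_{3,3} = 1.25333 + (1.25333 − 1.25605)/63 = 1.25329

1.253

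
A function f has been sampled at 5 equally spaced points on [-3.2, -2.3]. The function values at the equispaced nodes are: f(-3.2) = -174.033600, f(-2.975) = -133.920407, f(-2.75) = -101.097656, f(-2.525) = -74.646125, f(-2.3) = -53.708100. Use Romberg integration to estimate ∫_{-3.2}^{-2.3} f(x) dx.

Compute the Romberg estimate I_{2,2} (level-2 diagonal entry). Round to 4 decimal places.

-94.8149

I_{0,0} (trapezoid, 1 panel, h=0.9000): -102.483765
I_{1,0} (trapezoid, 2 panels, h=0.4500): -96.735828
I_{2,0} (trapezoid, 4 panels, h=0.2250): -95.295384
I_{1,1} = -96.735828 + (-96.735828 − (-102.483765))/3 = -94.819849
I_{2,1} = -95.295384 + (-95.295384 − (-96.735828))/3 = -94.815236
I_{2,2} = -94.815236 + (-94.815236 − (-94.819849))/15 = -94.814928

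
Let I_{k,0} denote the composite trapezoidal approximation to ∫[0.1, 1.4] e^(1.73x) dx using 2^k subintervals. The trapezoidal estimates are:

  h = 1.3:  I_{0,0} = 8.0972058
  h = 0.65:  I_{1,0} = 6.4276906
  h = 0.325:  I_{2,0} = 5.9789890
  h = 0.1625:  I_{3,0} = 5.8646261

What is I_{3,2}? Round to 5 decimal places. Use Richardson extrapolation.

5.82631

Richardson extrapolation on the trapezoidal column (denominator 4−1=3):
I_{2,1} = (4·5.9789890 − 6.4276906) / 3 = 5.8294218
I_{3,1} = 5.8646261 + (5.8646261 − 5.9789890)/3 = 5.8265051
I_{3,2} = 5.8265051 + (5.8265051 − 5.8294218)/15 = 5.8263107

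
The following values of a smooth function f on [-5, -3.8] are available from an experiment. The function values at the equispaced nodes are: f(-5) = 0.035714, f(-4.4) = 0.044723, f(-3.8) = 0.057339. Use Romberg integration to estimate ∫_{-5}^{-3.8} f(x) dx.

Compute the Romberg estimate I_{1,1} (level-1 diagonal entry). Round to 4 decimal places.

0.0544

I_{0,0} (trapezoid, 1 panel, h=1.2000): 0.055832
I_{1,0} (trapezoid, 2 panels, h=0.6000): 0.054750
I_{1,1} = 0.054750 + (0.054750 − 0.055832)/3 = 0.054389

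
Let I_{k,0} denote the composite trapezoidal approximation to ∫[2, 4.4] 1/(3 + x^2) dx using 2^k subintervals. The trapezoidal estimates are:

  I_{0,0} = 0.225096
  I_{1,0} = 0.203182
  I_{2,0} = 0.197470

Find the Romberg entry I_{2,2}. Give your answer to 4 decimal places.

0.1955

I_{1,1} = (4·0.203182 − 0.225096) / 3 = 0.195877
I_{2,1} = 0.197470 + (0.197470 − 0.203182)/3 = 0.195566
I_{2,2} = 0.195566 + (0.195566 − 0.195877)/15 = 0.195545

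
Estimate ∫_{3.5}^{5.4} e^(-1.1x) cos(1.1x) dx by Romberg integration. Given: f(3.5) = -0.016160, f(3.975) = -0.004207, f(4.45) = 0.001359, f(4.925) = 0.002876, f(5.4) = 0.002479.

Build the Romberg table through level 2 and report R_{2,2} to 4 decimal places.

R_{0,0} (trapezoid, 1 panel, h=1.9000): -0.012997
R_{1,0} (trapezoid, 2 panels, h=0.9500): -0.005207
R_{2,0} (trapezoid, 4 panels, h=0.4750): -0.003236
R_{1,1} = -0.005207 + (-0.005207 − (-0.012997))/3 = -0.002610
R_{2,1} = -0.003236 + (-0.003236 − (-0.005207))/3 = -0.002579
R_{2,2} = -0.002579 + (-0.002579 − (-0.002610))/15 = -0.002577

-0.0026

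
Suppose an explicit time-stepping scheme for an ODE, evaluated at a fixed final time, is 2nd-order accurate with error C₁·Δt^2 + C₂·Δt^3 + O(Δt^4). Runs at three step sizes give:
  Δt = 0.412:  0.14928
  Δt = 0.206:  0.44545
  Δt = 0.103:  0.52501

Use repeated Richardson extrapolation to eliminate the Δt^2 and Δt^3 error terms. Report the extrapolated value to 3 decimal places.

First eliminate the Δt^2 term (factor 2^2 = 4):
  B₁ = (4·0.44545 − 0.14928)/3 = 0.54417
  B₂ = (4·0.52501 − 0.44545)/3 = 0.55153
Then eliminate the Δt^3 term (factor 2^3 = 8):
  (8·0.55153 − 0.54417)/7 = 0.55258

0.553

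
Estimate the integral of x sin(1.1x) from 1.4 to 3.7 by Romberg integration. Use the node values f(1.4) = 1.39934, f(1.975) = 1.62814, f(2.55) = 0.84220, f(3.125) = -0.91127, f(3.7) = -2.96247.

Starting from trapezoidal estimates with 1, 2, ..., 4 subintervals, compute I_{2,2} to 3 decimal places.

I_{0,0} (trapezoid, 1 panel, h=2.3000): -1.79760
I_{1,0} (trapezoid, 2 panels, h=1.1500): 0.06973
I_{2,0} (trapezoid, 4 panels, h=0.5750): 0.44707
I_{1,1} = 0.06973 + (0.06973 − (-1.79760))/3 = 0.69217
I_{2,1} = 0.44707 + (0.44707 − 0.06973)/3 = 0.57285
I_{2,2} = 0.57285 + (0.57285 − 0.69217)/15 = 0.56490

0.565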